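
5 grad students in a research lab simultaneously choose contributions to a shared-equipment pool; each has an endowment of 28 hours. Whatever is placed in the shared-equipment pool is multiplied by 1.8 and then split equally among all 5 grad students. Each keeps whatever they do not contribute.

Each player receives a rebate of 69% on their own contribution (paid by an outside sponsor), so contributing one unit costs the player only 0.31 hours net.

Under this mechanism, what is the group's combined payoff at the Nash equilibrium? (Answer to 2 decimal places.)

348.60 hours

The effective private return per unit is now (1.8/5) / 0.31 = 1.1613 > 1, so every player's dominant strategy flips to full contribution.
So the Nash equilibrium is full contribution by all 5; the group earns 5 × (28 × 0.69 + 1.8 × 28) = 348.60.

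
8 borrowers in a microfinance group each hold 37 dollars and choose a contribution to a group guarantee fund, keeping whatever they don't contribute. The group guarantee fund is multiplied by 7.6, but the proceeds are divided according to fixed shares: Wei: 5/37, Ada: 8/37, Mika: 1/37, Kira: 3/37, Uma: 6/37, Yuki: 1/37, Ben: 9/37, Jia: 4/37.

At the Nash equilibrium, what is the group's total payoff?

1272.80 dollars

Player j's private return per contributed unit is 7.6 × (j's share). Contributing is weakly dominant for j when that share is at least 1/7.6 = 0.1316, and contributing 0 is dominant otherwise.
Wei, Ada, Uma and Ben are above the threshold, contributing 37 each; the remaining 4 contribute 0. Total contributed: 148.
The group guarantee fund pays out 7.6 × 148 = 1124.80 in total (split across the unequal shares, but the aggregate is all that matters for the group sum).
The 4 free-riders keep 37 each, adding 148. Group total = 148 + 1124.80 = 1272.80.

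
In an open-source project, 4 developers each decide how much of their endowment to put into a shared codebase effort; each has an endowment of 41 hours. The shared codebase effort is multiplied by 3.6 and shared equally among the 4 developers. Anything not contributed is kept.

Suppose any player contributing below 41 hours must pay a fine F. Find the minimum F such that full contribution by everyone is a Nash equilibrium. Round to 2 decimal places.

Given the others contribute fully, the best deviation is to contribute 0 (any partial contribution still incurs the fine and gives up units whose private return 0.9000 is below 1).
Deviating from 41 to 0 saves 41 hours but forfeits the deviator's share of the drop in the shared codebase effort: 3.6/4 × 41 = 36.90.
So the deviation gain is 41 − 36.90 = 4.10, and the fine must be at least 4.10 hours to wipe it out.

4.10 hours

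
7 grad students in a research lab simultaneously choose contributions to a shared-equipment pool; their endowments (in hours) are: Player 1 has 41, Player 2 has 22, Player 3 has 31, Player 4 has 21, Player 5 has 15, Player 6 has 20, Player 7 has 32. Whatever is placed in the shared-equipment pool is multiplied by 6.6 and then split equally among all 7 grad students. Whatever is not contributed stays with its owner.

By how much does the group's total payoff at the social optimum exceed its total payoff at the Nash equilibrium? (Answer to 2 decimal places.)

The private return per contributed unit is 6.6/7 = 0.9429 < 1 for every player regardless of endowment, so the Nash equilibrium is zero contribution and the group total is Σ E_j = 41 + 22 + 31 + 21 + 15 + 20 + 32 = 182.
Each contributed unit returns 6.600 to the group, so the social optimum is full contribution by everyone: group total = 6.600 × 182 = 1201.20.
Efficiency loss = (6.600 − 1) × 182 = 1019.20.

1019.20 hours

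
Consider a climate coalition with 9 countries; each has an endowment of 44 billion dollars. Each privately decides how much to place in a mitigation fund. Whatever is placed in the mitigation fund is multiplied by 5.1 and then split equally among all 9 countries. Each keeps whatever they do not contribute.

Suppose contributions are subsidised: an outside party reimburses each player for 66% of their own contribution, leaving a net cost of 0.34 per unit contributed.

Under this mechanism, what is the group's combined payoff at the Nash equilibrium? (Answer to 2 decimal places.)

2280.96 billion dollars

Under the mechanism each unit contributed yields (5.1/9) / 0.34 = 1.6667 back to its contributor per unit of net cost, which exceeds 1, making full contribution the dominant choice for everyone.
At the Nash equilibrium everyone contributes 44. Group total payoff = 9 × (44 × 0.66 + 5.1 × 44) = 2280.96.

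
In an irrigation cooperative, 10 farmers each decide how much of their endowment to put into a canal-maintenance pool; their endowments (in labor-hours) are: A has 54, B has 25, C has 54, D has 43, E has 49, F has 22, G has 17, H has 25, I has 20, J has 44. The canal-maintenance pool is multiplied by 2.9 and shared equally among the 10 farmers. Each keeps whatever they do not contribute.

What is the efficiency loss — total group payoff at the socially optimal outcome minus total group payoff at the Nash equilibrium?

670.70 labor-hours

The private return per contributed unit is 2.9/10 = 0.2900 < 1 for every player regardless of endowment, so the Nash equilibrium is zero contribution and the group total is Σ E_j = 54 + 25 + 54 + 43 + 49 + 22 + 17 + 25 + 20 + 44 = 353.
Each contributed unit returns 2.900 to the group, so the social optimum is full contribution by everyone: group total = 2.900 × 353 = 1023.70.
Efficiency loss = (2.900 − 1) × 353 = 670.70.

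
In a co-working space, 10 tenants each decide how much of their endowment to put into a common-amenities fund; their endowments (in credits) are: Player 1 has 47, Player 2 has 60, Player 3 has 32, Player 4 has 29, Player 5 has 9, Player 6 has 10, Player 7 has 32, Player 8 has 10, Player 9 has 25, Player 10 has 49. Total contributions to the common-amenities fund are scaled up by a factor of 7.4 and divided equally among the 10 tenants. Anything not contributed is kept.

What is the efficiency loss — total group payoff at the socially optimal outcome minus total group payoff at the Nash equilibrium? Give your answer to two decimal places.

The private return per contributed unit is 7.4/10 = 0.7400 < 1 for every player regardless of endowment, so the Nash equilibrium is zero contribution and the group total is Σ E_j = 47 + 60 + 32 + 29 + 9 + 10 + 32 + 10 + 25 + 49 = 303.
Each contributed unit returns 7.400 to the group, so the social optimum is full contribution by everyone: group total = 7.400 × 303 = 2242.20.
Efficiency loss = (7.400 − 1) × 303 = 1939.20.

1939.20 credits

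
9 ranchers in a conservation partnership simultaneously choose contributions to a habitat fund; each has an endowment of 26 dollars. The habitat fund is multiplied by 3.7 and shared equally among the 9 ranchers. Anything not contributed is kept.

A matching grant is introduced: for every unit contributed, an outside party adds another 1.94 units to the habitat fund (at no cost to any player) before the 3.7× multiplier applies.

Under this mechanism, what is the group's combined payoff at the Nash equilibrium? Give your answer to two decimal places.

The effective private return per unit is now 3.7 × 2.94 / 9 = 1.2087 > 1, so every player's dominant strategy flips to full contribution.
So the Nash equilibrium is full contribution by all 9; the group earns 3.7 × 2.94 × 234 = 2545.45.

2545.45 dollars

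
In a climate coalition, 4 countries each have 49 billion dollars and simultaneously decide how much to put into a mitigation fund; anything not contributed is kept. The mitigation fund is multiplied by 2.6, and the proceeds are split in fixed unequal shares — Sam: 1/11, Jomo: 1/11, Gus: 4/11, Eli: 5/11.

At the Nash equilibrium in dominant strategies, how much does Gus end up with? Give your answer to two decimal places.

Each unit j contributes comes back to j as 2.6 × (j's share), so j prefers to contribute only if that share exceeds 1/2.6 = 0.3846; otherwise keeping the unit dominates.
Eli alone (share 5/11) is above the threshold, contributing 49; the remaining 3 contribute 0. Total contributed: 49.
Gus keeps 49 and receives 2.6 × 49 × 4/11 = 46.33 from the mitigation fund, for a payoff of 95.33.

95.33 billion dollars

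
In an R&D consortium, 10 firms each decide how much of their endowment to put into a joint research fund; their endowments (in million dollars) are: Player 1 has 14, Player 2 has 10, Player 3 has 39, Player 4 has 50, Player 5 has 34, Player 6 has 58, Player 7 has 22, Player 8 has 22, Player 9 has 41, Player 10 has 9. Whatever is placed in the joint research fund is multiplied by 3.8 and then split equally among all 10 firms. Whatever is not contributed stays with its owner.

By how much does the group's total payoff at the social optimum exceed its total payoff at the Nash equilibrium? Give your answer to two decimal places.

837.20 million dollars

The private return per contributed unit is 3.8/10 = 0.3800 < 1 for every player regardless of endowment, so the Nash equilibrium is zero contribution and the group total is Σ E_j = 14 + 10 + 39 + 50 + 34 + 58 + 22 + 22 + 41 + 9 = 299.
Each contributed unit returns 3.800 to the group, so the social optimum is full contribution by everyone: group total = 3.800 × 299 = 1136.20.
Efficiency loss = (3.800 − 1) × 299 = 837.20.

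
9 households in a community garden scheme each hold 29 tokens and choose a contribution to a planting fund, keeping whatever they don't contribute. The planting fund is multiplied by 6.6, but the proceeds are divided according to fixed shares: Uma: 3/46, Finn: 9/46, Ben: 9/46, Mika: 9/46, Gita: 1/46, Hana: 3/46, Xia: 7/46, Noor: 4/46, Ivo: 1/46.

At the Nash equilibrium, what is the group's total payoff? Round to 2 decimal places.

910.60 tokens

A player with share s gets back 6.6·s per unit contributed, so full contribution is dominant for anyone with s > 1/6.6 = 0.1515 and zero contribution is dominant for anyone below.
Finn, Ben, Mika and Xia are above the threshold, contributing 29 each; the remaining 5 contribute 0. Total contributed: 116.
The planting fund pays out 6.6 × 116 = 765.60 in total (split across the unequal shares, but the aggregate is all that matters for the group sum).
The 5 free-riders keep 29 each, adding 145. Group total = 145 + 765.60 = 910.60.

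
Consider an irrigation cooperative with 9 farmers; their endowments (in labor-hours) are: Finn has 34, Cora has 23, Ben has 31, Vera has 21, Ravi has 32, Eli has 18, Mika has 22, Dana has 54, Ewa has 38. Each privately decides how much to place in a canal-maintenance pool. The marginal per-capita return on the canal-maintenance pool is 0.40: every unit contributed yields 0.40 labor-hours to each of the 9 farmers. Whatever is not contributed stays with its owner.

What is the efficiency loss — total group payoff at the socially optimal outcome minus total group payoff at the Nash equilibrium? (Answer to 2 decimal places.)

The private return per contributed unit is 0.40 < 1 for everyone, so the Nash equilibrium is zero contribution and the group total is Σ E_j = 34 + 23 + 31 + 21 + 32 + 18 + 22 + 54 + 38 = 273.
Each contributed unit returns 3.600 to the group, so the social optimum is full contribution by everyone: group total = 3.600 × 273 = 982.80.
Efficiency loss = (3.600 − 1) × 273 = 709.80.

709.80 labor-hours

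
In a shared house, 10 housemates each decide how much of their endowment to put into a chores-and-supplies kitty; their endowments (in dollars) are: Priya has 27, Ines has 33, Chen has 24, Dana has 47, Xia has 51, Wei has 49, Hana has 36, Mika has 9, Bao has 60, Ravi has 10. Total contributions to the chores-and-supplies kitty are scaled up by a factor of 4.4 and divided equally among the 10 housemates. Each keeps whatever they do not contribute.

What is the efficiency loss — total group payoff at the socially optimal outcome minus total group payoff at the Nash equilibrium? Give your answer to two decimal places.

The private return per contributed unit is 4.4/10 = 0.4400 < 1 for every player regardless of endowment, so the Nash equilibrium is zero contribution and the group total is Σ E_j = 27 + 33 + 24 + 47 + 51 + 49 + 36 + 9 + 60 + 10 = 346.
Each contributed unit returns 4.400 to the group, so the social optimum is full contribution by everyone: group total = 4.400 × 346 = 1522.40.
Efficiency loss = (4.400 − 1) × 346 = 1176.40.

1176.40 dollars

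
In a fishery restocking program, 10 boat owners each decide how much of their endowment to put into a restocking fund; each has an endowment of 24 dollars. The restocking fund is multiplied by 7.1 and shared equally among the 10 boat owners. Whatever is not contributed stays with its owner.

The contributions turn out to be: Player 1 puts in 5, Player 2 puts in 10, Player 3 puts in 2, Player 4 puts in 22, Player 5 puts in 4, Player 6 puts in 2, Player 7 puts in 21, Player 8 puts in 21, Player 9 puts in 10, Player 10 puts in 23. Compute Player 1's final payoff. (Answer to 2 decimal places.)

Total contributed: 5 + 10 + 2 + 22 + 4 + 2 + 21 + 21 + 10 + 23 = 120.
Each receives 7.1 × 120 / 10 = 85.20 from the restocking fund.
Player 1 keeps 24 − 5 = 19, so Player 1's payoff is 19 + 85.20 = 104.20.

104.20 dollars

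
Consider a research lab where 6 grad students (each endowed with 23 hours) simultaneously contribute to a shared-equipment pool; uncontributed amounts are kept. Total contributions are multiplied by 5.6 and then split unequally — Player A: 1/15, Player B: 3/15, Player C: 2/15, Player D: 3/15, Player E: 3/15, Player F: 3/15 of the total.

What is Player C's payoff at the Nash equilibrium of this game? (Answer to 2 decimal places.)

91.69 hours

Player j's private return per contributed unit is 5.6 × (j's share). Contributing is weakly dominant for j when that share is at least 1/5.6 = 0.1786, and contributing 0 is dominant otherwise.
Player B, Player D, Player E and Player F are above the threshold, contributing 23 each; the remaining 2 contribute 0. Total contributed: 92.
Player C keeps 23 and receives 5.6 × 92 × 2/15 = 68.69 from the shared-equipment pool, for a payoff of 91.69.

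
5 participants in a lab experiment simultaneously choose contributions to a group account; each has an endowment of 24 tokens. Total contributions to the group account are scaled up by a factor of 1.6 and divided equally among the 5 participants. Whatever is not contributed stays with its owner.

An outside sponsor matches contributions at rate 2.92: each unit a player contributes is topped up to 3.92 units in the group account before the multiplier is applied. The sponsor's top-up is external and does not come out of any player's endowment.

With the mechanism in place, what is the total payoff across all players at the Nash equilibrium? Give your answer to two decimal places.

The effective private return per unit is now 1.6 × 3.92 / 5 = 1.2544 > 1, so every player's dominant strategy flips to full contribution.
So the Nash equilibrium is full contribution by all 5; the group earns 1.6 × 3.92 × 120 = 752.64.

752.64 tokens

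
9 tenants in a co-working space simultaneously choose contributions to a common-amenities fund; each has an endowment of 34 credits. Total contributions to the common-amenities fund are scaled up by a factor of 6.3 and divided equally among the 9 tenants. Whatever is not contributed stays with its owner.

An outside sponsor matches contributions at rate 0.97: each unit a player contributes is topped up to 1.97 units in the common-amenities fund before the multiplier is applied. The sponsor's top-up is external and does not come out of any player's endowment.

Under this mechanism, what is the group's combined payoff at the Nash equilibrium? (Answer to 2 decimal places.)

The effective private return per unit is now 6.3 × 1.97 / 9 = 1.3790 > 1, so every player's dominant strategy flips to full contribution.
So the Nash equilibrium is full contribution by all 9; the group earns 6.3 × 1.97 × 306 = 3797.77.

3797.77 credits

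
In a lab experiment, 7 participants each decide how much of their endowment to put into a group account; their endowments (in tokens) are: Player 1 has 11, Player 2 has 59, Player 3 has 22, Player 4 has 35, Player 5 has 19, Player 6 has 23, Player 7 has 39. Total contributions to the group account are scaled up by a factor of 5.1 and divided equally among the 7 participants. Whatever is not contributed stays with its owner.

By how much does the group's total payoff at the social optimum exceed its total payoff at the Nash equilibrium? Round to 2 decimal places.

852.80 tokens

The private return per contributed unit is 5.1/7 = 0.7286 < 1 for every player regardless of endowment, so the Nash equilibrium is zero contribution and the group total is Σ E_j = 11 + 59 + 22 + 35 + 19 + 23 + 39 = 208.
Each contributed unit returns 5.100 to the group, so the social optimum is full contribution by everyone: group total = 5.100 × 208 = 1060.80.
Efficiency loss = (5.100 − 1) × 208 = 852.80.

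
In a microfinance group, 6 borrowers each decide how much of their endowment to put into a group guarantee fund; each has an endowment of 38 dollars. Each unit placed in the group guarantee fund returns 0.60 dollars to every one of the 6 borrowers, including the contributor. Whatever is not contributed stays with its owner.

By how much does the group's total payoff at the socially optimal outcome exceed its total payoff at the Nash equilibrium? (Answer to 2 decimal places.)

592.80 dollars

The private return per contributed unit is 0.60 < 1, so contributing 0 is dominant for every player. At the Nash equilibrium everyone keeps their 38, and the group total is 6 × 38 = 228.
Each contributed unit returns 3.600 to the group as a whole (0.60 to each of 6 players), which exceeds 1, so the social optimum is full contribution: group total = 3.600 × 228 = 820.80.
Efficiency loss = 820.80 − 228 = 592.80.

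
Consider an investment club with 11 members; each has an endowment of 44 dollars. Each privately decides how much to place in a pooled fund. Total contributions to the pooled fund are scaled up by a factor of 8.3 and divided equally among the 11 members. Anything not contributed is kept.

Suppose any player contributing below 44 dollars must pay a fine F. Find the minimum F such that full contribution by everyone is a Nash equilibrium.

10.80 dollars

Given the others contribute fully, the best deviation is to contribute 0 (any partial contribution still incurs the fine and gives up units whose private return 0.7545 is below 1).
Deviating from 44 to 0 saves 44 dollars but forfeits the deviator's share of the drop in the pooled fund: 8.3/11 × 44 = 33.20.
So the deviation gain is 44 − 33.20 = 10.80, and the fine must be at least 10.80 dollars to wipe it out.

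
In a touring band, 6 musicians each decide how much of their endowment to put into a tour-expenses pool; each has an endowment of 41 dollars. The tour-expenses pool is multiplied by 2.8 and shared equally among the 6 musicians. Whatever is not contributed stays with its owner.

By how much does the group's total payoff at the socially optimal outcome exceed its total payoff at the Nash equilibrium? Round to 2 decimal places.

Each contributed unit returns 2.8/6 = 0.4667 to its contributor — below 1 — so contributing 0 is dominant for every player. At the Nash equilibrium everyone keeps their 41, and the group total is 6 × 41 = 246.
Each contributed unit returns 2.800 to the group as a whole (0.4667 to each of 6 players), which exceeds 1, so the social optimum is full contribution: group total = 2.800 × 246 = 688.80.
Efficiency loss = 688.80 − 246 = 442.80.

442.80 dollars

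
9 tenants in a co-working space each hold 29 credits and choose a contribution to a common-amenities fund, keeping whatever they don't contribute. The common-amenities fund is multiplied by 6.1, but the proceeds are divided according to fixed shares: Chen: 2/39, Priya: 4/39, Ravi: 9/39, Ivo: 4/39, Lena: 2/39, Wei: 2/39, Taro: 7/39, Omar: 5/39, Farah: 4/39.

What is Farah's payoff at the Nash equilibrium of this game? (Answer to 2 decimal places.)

65.29 credits

For player j, contributing a unit is worthwhile iff 6.1 × (j's share) ≥ 1, i.e. iff j's share is at least 0.1639.
Ravi and Taro clear that bar, contributing 29 each; the remaining 7 contribute 0. Total contributed: 58.
Farah keeps 29 and receives 6.1 × 58 × 4/39 = 36.29 from the common-amenities fund, for a payoff of 65.29.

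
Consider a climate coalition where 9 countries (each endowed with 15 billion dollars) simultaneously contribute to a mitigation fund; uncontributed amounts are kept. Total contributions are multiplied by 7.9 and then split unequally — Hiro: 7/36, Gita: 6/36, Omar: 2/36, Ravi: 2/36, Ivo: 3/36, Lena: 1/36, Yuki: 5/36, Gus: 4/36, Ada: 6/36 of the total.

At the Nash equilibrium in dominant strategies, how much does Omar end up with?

41.33 billion dollars

Each unit j contributes comes back to j as 7.9 × (j's share), so j prefers to contribute only if that share exceeds 1/7.9 = 0.1266; otherwise keeping the unit dominates.
The shares above 0.1266 belong to Hiro, Gita, Yuki and Ada, contributing 15 each; the remaining 5 contribute 0. Total contributed: 60.
Omar keeps 15 and receives 7.9 × 60 × 2/36 = 26.33 from the mitigation fund, for a payoff of 41.33.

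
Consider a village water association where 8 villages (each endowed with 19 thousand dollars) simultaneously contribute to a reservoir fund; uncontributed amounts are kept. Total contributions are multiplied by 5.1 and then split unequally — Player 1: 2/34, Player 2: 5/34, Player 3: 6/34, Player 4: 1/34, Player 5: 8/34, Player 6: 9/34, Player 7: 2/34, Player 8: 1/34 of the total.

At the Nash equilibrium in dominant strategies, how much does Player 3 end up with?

53.20 thousand dollars

A player with share s gets back 5.1·s per unit contributed, so full contribution is dominant for anyone with s > 1/5.1 = 0.1961 and zero contribution is dominant for anyone below.
The shares above 0.1961 belong to Player 5 and Player 6, contributing 19 each; the remaining 6 contribute 0. Total contributed: 38.
Player 3 keeps 19 and receives 5.1 × 38 × 6/34 = 34.20 from the reservoir fund, for a payoff of 53.20.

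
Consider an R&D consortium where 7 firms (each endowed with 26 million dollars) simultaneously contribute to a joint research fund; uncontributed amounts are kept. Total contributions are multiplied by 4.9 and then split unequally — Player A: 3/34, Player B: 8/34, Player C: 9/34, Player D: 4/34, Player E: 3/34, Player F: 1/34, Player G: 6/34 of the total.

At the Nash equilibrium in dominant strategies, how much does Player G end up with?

For player j, contributing a unit is worthwhile iff 4.9 × (j's share) ≥ 1, i.e. iff j's share is at least 0.2041.
The shares above 0.2041 belong to Player B and Player C, contributing 26 each; the remaining 5 contribute 0. Total contributed: 52.
Player G keeps 26 and receives 4.9 × 52 × 6/34 = 44.96 from the joint research fund, for a payoff of 70.96.

70.96 million dollars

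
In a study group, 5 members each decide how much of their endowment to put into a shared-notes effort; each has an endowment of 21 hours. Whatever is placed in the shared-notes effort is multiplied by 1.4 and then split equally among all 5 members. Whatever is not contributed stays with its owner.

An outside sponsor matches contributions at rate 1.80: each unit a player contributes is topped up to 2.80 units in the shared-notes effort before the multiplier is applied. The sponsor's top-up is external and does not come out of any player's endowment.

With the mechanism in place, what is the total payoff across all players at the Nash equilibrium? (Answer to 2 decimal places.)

Even with the mechanism, each unit contributed returns only 1.4 × 2.80 / 5 = 0.7840 per unit of net cost, so contributing nothing is still dominant.
At the Nash equilibrium no one contributes; group total payoff = 5 × 21 = 105.

105.00 hours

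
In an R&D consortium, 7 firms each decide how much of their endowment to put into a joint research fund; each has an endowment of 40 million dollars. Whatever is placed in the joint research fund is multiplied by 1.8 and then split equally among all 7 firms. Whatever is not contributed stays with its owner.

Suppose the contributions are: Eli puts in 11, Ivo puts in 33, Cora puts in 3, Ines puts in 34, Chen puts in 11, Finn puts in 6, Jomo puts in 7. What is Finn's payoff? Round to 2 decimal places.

Total contributed: 11 + 33 + 3 + 34 + 11 + 6 + 7 = 105.
Each receives 1.8 × 105 / 7 = 27.00 from the joint research fund.
Finn keeps 40 − 6 = 34, so Finn's payoff is 34 + 27.00 = 61.00.

61.00 million dollars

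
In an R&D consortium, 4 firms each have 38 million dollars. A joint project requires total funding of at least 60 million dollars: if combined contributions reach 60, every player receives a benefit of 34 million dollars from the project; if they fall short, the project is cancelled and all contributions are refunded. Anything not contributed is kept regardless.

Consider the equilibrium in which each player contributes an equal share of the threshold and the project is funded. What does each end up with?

Equal share of the threshold: 60/4 = 15.
At this profile no one gains by cutting their contribution: any cut drops the total below 60, the project is cancelled, contributions are refunded, and the deviator ends with 38, which is less than 38 − 15 + 34 = 57. Contributing more than 15 just wastes the excess. So contributing exactly 15 is a best response.
Each player's payoff: 38 − 15 + 34 = 57.

57 million dollars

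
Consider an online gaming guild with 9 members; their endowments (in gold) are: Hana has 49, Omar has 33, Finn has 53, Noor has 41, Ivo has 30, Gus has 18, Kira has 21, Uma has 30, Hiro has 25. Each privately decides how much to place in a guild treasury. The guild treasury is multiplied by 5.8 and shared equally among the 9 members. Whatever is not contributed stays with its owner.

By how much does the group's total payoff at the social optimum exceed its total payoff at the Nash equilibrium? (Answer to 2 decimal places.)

The private return per contributed unit is 5.8/9 = 0.6444 < 1 for every player regardless of endowment, so the Nash equilibrium is zero contribution and the group total is Σ E_j = 49 + 33 + 53 + 41 + 30 + 18 + 21 + 30 + 25 = 300.
Each contributed unit returns 5.800 to the group, so the social optimum is full contribution by everyone: group total = 5.800 × 300 = 1740.00.
Efficiency loss = (5.800 − 1) × 300 = 1440.00.

1440.00 gold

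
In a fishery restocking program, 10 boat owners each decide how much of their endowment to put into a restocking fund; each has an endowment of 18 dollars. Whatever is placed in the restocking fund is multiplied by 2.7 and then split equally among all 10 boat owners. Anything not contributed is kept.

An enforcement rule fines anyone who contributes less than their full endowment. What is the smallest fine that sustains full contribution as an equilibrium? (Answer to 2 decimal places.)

13.14 dollars

Given the others contribute fully, the best deviation is to contribute 0 (any partial contribution still incurs the fine and gives up units whose private return 0.2700 is below 1).
Deviating from 18 to 0 saves 18 dollars but forfeits the deviator's share of the drop in the restocking fund: 2.7/10 × 18 = 4.86.
So the deviation gain is 18 − 4.86 = 13.14, and the fine must be at least 13.14 dollars to wipe it out.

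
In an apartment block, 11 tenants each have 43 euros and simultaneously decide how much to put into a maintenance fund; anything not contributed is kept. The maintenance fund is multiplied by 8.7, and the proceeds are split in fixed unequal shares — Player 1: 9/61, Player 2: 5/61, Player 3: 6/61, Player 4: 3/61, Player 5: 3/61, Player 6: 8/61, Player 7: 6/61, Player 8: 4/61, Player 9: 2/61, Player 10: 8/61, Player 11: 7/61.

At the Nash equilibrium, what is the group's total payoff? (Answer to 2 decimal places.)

Each unit j contributes comes back to j as 8.7 × (j's share), so j prefers to contribute only if that share exceeds 1/8.7 = 0.1149; otherwise keeping the unit dominates.
Player 1, Player 6 and Player 10 are above the threshold, contributing 43 each; the remaining 8 contribute 0. Total contributed: 129.
The maintenance fund pays out 8.7 × 129 = 1122.30 in total (split across the unequal shares, but the aggregate is all that matters for the group sum).
The 8 free-riders keep 43 each, adding 344. Group total = 344 + 1122.30 = 1466.30.

1466.30 euros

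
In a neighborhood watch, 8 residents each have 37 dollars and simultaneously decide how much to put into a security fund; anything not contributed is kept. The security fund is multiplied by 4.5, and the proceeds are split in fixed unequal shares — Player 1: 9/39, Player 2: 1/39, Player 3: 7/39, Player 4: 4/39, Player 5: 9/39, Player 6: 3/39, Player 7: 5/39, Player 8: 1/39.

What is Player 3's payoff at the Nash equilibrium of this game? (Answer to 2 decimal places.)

For player j, contributing a unit is worthwhile iff 4.5 × (j's share) ≥ 1, i.e. iff j's share is at least 0.2222.
The shares above 0.2222 belong to Player 1 and Player 5, contributing 37 each; the remaining 6 contribute 0. Total contributed: 74.
Player 3 keeps 37 and receives 4.5 × 74 × 7/39 = 59.77 from the security fund, for a payoff of 96.77.

96.77 dollars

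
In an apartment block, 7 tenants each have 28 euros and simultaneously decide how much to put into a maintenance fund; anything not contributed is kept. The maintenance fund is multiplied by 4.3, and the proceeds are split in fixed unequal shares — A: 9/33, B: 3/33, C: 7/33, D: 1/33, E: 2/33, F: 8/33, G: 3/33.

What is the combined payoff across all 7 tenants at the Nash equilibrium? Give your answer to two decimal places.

380.80 euros

Player j's private return per contributed unit is 4.3 × (j's share). Contributing is weakly dominant for j when that share is at least 1/4.3 = 0.2326, and contributing 0 is dominant otherwise.
A and F clear that bar, contributing 28 each; the remaining 5 contribute 0. Total contributed: 56.
The maintenance fund pays out 4.3 × 56 = 240.80 in total (split across the unequal shares, but the aggregate is all that matters for the group sum).
The 5 free-riders keep 28 each, adding 140. Group total = 140 + 240.80 = 380.80.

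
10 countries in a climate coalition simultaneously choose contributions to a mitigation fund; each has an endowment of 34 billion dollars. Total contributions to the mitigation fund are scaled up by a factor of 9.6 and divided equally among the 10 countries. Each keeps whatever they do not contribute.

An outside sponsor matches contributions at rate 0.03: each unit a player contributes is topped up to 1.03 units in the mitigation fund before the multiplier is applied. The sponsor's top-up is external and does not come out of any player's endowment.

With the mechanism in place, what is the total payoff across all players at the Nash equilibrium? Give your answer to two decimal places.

340.00 billion dollars

With the mechanism, a contributed unit returns 9.6 × 1.03 / 10 = 0.9888 per unit of net cost — still below 1 — so contributing 0 remains dominant for every player.
Everyone keeps their endowment and the group total is 10 × 34 = 340.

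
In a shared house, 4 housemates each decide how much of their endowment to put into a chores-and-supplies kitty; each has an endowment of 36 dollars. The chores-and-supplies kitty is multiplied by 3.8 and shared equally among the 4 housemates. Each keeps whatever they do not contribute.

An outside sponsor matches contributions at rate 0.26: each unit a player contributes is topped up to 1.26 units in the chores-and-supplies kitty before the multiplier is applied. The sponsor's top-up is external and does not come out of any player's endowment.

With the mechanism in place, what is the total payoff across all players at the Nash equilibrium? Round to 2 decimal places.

Under the mechanism each unit contributed yields 3.8 × 1.26 / 4 = 1.1970 back to its contributor per unit of net cost, which exceeds 1, making full contribution the dominant choice for everyone.
At the Nash equilibrium everyone contributes 36. Group total payoff = 3.8 × 1.26 × 144 = 689.47.

689.47 dollars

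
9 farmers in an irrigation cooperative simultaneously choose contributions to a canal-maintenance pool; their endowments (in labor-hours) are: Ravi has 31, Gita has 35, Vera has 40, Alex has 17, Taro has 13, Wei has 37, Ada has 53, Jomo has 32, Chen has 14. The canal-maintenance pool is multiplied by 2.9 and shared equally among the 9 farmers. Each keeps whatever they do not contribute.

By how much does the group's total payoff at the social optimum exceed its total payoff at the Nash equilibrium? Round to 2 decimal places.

516.80 labor-hours

The private return per contributed unit is 2.9/9 = 0.3222 < 1 for every player regardless of endowment, so the Nash equilibrium is zero contribution and the group total is Σ E_j = 31 + 35 + 40 + 17 + 13 + 37 + 53 + 32 + 14 = 272.
Each contributed unit returns 2.900 to the group, so the social optimum is full contribution by everyone: group total = 2.900 × 272 = 788.80.
Efficiency loss = (2.900 − 1) × 272 = 516.80.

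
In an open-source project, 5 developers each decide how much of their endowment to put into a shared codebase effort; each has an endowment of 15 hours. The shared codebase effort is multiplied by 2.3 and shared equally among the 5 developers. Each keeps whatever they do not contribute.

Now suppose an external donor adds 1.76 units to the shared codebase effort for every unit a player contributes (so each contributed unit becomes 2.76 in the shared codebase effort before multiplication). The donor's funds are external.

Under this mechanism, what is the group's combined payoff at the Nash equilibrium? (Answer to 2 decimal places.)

476.10 hours

Under the mechanism each unit contributed yields 2.3 × 2.76 / 5 = 1.2696 back to its contributor per unit of net cost, which exceeds 1, making full contribution the dominant choice for everyone.
So the Nash equilibrium is full contribution by all 5; the group earns 2.3 × 2.76 × 75 = 476.10.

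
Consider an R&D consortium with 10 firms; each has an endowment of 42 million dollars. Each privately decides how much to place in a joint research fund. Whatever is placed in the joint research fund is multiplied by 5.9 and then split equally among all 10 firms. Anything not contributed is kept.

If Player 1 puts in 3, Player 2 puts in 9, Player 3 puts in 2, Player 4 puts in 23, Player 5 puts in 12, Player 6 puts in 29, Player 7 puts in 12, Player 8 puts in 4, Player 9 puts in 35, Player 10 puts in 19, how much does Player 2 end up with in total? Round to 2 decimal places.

120.32 million dollars

Total contributed: 3 + 9 + 2 + 23 + 12 + 29 + 12 + 4 + 35 + 19 = 148.
Each receives 5.9 × 148 / 10 = 87.32 from the joint research fund.
Player 2 keeps 42 − 9 = 33, so Player 2's payoff is 33 + 87.32 = 120.32.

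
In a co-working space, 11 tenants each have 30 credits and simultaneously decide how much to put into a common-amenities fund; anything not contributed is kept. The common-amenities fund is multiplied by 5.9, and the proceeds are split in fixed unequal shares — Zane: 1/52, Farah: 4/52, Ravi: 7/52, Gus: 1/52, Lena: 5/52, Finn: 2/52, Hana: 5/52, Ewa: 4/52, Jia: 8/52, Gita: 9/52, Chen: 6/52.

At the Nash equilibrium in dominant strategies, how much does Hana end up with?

Each unit j contributes comes back to j as 5.9 × (j's share), so j prefers to contribute only if that share exceeds 1/5.9 = 0.1695; otherwise keeping the unit dominates.
Gita alone (share 9/52) is above the threshold, contributing 30; the remaining 10 contribute 0. Total contributed: 30.
Hana keeps 30 and receives 5.9 × 30 × 5/52 = 17.02 from the common-amenities fund, for a payoff of 47.02.

47.02 credits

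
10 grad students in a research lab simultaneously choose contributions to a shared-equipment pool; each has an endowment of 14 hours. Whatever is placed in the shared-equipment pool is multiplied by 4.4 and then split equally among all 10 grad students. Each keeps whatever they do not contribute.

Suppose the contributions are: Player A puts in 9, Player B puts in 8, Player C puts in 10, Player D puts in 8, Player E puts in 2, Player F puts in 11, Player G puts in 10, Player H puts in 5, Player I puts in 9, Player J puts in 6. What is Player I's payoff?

Total contributed: 9 + 8 + 10 + 8 + 2 + 11 + 10 + 5 + 9 + 6 = 78.
Each receives 4.4 × 78 / 10 = 34.32 from the shared-equipment pool.
Player I keeps 14 − 9 = 5, so Player I's payoff is 5 + 34.32 = 39.32.

39.32 hours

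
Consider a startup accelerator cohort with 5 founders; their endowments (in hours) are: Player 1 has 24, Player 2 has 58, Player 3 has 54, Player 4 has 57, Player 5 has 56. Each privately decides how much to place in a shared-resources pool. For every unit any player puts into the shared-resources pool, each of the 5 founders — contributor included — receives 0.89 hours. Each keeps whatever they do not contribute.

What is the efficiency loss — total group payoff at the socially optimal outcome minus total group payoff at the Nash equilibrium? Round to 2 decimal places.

The private return per contributed unit is 0.89 < 1 for everyone, so the Nash equilibrium is zero contribution and the group total is Σ E_j = 24 + 58 + 54 + 57 + 56 = 249.
Each contributed unit returns 4.450 to the group, so the social optimum is full contribution by everyone: group total = 4.450 × 249 = 1108.05.
Efficiency loss = (4.450 − 1) × 249 = 859.05.

859.05 hours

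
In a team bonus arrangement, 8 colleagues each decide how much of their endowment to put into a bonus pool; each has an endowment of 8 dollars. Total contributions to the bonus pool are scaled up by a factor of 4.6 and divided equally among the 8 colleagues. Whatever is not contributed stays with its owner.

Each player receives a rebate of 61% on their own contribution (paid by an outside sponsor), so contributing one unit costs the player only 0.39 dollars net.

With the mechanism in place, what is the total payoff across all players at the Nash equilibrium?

With the mechanism, a contributed unit returns (4.6/8) / 0.39 = 1.4744 per unit of net cost to the contributor — now above 1 — so contributing fully is weakly dominant for every player.
So the Nash equilibrium is full contribution by all 8; the group earns 8 × (8 × 0.61 + 4.6 × 8) = 333.44.

333.44 dollars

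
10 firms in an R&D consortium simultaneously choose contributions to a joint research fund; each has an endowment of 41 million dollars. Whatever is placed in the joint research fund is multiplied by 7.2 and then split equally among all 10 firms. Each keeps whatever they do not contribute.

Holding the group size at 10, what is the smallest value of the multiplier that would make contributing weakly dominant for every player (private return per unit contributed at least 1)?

10

A contributed unit returns (multiplier)/10 to its contributor.
This reaches 1 exactly when the multiplier is 10.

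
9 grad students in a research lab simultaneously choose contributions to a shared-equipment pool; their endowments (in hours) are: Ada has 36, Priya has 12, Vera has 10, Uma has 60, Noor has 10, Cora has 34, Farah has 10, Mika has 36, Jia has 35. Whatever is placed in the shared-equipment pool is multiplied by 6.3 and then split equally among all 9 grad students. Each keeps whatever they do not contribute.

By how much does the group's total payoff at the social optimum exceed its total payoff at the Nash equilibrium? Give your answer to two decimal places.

1287.90 hours

The private return per contributed unit is 6.3/9 = 0.7000 < 1 for every player regardless of endowment, so the Nash equilibrium is zero contribution and the group total is Σ E_j = 36 + 12 + 10 + 60 + 10 + 34 + 10 + 36 + 35 = 243.
Each contributed unit returns 6.300 to the group, so the social optimum is full contribution by everyone: group total = 6.300 × 243 = 1530.90.
Efficiency loss = (6.300 − 1) × 243 = 1287.90.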